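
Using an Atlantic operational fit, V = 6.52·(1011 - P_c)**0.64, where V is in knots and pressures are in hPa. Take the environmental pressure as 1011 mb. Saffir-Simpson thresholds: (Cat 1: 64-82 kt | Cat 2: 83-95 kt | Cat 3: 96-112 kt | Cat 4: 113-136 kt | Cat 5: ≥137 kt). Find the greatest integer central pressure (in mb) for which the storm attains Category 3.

Category 3 begins at V = 96 kt.
Required ΔP = (96/6.52)^(1/0.64) = 14.724^1.562 ≈ 66.84 mb.
P_c ≤ 1011 − 66.84 = 944.16, so the highest integer P_c is 944 mb.

944 mb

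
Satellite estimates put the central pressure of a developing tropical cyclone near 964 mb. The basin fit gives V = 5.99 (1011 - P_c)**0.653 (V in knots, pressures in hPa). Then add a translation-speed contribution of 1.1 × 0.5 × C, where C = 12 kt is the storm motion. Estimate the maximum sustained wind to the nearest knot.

81 kt

ΔP = 1011 − 964 = 47 mb.
47^0.653 ≈ 12.356.
V ≈ 5.99 × 12.356 ≈ 74.0 kt.
Translation term: 1.1 × 0.5 × 12 = 6.6 kt.
Corrected V ≈ 80.6 kt → 81 kt.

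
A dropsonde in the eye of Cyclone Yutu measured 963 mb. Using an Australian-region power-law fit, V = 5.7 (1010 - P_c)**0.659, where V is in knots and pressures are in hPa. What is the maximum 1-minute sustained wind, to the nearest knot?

72 kt

ΔP = 1010 − 963 = 47 mb.
47^0.659 ≈ 12.645.
V ≈ 5.7 × 12.645 ≈ 72.1 kt.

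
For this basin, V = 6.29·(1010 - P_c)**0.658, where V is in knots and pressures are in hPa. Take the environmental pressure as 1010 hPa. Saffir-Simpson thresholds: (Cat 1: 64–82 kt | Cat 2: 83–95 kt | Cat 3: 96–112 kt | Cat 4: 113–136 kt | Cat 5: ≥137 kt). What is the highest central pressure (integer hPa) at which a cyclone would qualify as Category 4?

Category 4 begins at V = 113 kt.
Required ΔP = (113/6.29)^(1/0.658) = 17.965^1.520 ≈ 80.62 hPa.
P_c ≤ 1010 − 80.62 = 929.38, so the highest integer P_c is 929 hPa.

929 hPa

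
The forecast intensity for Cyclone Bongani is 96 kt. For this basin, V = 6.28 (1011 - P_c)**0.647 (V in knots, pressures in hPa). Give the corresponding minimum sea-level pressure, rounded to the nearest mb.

ΔP = (V / 6.28)^(1/0.647) = (96/6.28)^1.546.
96/6.28 = 15.287; 15.287^1.546 ≈ 67.68 mb.
P_c = 1011 − 67.68 = 943.32 ≈ 943 mb.

943 mb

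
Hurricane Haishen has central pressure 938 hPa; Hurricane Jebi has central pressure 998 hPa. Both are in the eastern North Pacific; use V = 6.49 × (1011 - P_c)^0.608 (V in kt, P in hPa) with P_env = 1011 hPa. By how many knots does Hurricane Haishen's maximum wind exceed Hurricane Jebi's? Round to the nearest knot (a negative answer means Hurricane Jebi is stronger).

Hurricane Haishen: ΔP = 73; V ≈ 6.49 × 73^0.608 ≈ 88.13 kt.
Hurricane Jebi: ΔP = 13; V ≈ 6.49 × 13^0.608 ≈ 30.87 kt.
Difference ≈ 88.13 − 30.87 = 57.26 → 57 kt.

57 kt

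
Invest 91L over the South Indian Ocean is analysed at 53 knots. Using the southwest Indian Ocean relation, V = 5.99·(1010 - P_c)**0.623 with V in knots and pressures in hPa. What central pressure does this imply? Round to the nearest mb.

977 mb

ΔP = (V / 5.99)^(1/0.623) = (53/5.99)^1.605.
53/5.99 = 8.848; 8.848^1.605 ≈ 33.10 mb.
P_c = 1010 − 33.10 = 976.90 ≈ 977 mb.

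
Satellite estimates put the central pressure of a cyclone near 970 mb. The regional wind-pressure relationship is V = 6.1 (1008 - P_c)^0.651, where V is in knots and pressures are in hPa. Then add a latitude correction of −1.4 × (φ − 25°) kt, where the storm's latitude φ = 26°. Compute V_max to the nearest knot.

ΔP = 1008 − 970 = 38 mb.
38^0.651 ≈ 10.677.
V ≈ 6.1 × 10.677 ≈ 65.1 kt.
Latitude correction: −1.4 × (26 − 25) = -1.4 kt.
Corrected V ≈ 63.7 kt → 64 kt.

64 kt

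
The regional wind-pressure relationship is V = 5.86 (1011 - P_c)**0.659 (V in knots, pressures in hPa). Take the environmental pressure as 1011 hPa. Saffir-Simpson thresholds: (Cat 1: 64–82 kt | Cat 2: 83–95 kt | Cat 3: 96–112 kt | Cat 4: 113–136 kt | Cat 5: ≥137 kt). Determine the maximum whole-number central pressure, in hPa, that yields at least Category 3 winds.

Category 3 begins at V = 96 kt.
Required ΔP = (96/5.86)^(1/0.659) = 16.382^1.517 ≈ 69.62 hPa.
P_c ≤ 1011 − 69.62 = 941.38, so the highest integer P_c is 941 hPa.

941 hPa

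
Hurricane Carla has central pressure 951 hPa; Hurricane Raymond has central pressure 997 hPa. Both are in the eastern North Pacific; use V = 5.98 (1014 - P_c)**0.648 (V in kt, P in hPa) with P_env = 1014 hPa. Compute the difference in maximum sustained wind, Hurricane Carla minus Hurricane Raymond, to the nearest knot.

Hurricane Carla: ΔP = 63; V ≈ 5.98 × 63^0.648 ≈ 87.63 kt.
Hurricane Raymond: ΔP = 17; V ≈ 5.98 × 17^0.648 ≈ 37.50 kt.
Difference ≈ 87.63 − 37.50 = 50.13 → 50 kt.

50 kt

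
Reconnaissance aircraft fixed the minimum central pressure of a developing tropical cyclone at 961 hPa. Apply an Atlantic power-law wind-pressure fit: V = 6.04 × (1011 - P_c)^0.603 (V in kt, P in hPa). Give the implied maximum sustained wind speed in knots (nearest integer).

ΔP = 1011 − 961 = 50 hPa.
50^0.603 ≈ 10.580.
V ≈ 6.04 × 10.580 ≈ 63.9 kt.

64 kt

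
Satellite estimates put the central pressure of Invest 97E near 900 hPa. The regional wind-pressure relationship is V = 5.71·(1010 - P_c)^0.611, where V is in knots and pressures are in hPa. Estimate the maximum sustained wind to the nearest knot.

ΔP = 1010 − 900 = 110 hPa.
110^0.611 ≈ 17.672.
V ≈ 5.71 × 17.672 ≈ 100.9 kt.

101 kt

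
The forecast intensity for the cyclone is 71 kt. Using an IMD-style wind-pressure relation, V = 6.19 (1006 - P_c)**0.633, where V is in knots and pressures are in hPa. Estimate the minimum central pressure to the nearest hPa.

ΔP = (V / 6.19)^(1/0.633) = (71/6.19)^1.580.
71/6.19 = 11.470; 11.470^1.580 ≈ 47.19 hPa.
P_c = 1006 − 47.19 = 958.81 ≈ 959 hPa.

959 hPa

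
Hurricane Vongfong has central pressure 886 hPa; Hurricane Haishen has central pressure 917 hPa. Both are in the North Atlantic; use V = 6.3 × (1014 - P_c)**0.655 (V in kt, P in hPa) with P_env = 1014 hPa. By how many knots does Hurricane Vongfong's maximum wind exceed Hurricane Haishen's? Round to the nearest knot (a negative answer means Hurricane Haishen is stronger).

Hurricane Vongfong: ΔP = 128; V ≈ 6.3 × 128^0.655 ≈ 151.20 kt.
Hurricane Haishen: ΔP = 97; V ≈ 6.3 × 97^0.655 ≈ 126.09 kt.
Difference ≈ 151.20 − 126.09 = 25.11 → 25 kt.

25 kt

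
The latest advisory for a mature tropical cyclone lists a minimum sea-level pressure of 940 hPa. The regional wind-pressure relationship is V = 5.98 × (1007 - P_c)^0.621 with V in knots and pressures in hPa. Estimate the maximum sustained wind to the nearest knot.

ΔP = 1007 − 940 = 67 hPa.
67^0.621 ≈ 13.614.
V ≈ 5.98 × 13.614 ≈ 81.4 kt.

81 kt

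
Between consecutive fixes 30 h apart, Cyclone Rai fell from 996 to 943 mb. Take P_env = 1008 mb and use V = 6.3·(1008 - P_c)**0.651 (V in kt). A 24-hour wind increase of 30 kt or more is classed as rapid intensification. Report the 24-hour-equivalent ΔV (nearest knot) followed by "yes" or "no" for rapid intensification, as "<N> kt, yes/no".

51 kt, yes

V₁: ΔP = 12, V ≈ 6.3 × 12^0.651 ≈ 31.76 kt.
V₂: ΔP = 65, V ≈ 6.3 × 65^0.651 ≈ 95.40 kt.
ΔV over 30 h = 63.64 kt → 24 h equivalent = 63.64 × 24/30 ≈ 50.91 kt.
51 kt ≥ 30 kt ⇒ rapid intensification.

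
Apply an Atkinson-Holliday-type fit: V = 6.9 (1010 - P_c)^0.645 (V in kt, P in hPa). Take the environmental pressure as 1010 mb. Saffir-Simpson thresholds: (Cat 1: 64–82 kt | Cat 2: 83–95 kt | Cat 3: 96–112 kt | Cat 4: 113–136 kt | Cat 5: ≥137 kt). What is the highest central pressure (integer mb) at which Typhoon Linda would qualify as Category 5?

Category 5 begins at V = 137 kt.
Required ΔP = (137/6.9)^(1/0.645) = 19.855^1.550 ≈ 102.85 mb.
P_c ≤ 1010 − 102.85 = 907.15, so the highest integer P_c is 907 mb.

907 mb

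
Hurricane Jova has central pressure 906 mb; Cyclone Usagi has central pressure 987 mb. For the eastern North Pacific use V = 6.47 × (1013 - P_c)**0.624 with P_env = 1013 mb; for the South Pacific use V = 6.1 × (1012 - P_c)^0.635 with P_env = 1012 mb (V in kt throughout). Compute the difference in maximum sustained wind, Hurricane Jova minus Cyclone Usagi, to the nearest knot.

72 kt

Hurricane Jova: ΔP = 107; V ≈ 6.47 × 107^0.624 ≈ 119.46 kt.
Cyclone Usagi: ΔP = 25; V ≈ 6.1 × 25^0.635 ≈ 47.10 kt.
Difference ≈ 119.46 − 47.10 = 72.36 → 72 kt.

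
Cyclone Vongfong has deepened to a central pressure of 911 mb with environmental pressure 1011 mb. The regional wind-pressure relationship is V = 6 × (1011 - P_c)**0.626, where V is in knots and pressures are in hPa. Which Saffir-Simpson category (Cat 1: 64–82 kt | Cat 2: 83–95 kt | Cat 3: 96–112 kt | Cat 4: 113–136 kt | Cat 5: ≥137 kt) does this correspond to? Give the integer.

ΔP = 1011 − 911 = 100 mb.
V ≈ 6 × 100^0.626 = 6 × 17.86 ≈ 107 kt.
107 kt falls in the Category 3 band.

3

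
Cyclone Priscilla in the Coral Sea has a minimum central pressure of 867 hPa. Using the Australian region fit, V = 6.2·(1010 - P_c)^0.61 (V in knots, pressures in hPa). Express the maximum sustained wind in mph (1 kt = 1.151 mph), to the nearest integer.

147 mph

ΔP = 1010 − 867 = 143 hPa.
V ≈ 6.2 × 143^0.61 = 6.2 × 20.642 ≈ 127.981 kt.
127.981 × 1.151 ≈ 147.31 mph → 147 mph.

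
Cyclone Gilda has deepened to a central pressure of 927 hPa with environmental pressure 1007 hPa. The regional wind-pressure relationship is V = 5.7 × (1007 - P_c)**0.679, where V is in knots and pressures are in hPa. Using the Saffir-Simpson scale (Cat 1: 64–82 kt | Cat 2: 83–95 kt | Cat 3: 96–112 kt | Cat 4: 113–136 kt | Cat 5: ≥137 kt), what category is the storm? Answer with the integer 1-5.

3

ΔP = 1007 − 927 = 80 hPa.
V ≈ 5.7 × 80^0.679 = 5.7 × 19.60 ≈ 112 kt.
112 kt falls in the Category 3 band.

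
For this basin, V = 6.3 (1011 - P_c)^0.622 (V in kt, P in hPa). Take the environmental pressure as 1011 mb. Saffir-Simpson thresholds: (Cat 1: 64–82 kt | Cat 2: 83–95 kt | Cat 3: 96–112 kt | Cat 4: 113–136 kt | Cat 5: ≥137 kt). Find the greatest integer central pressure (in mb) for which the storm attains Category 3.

Category 3 begins at V = 96 kt.
Required ΔP = (96/6.3)^(1/0.622) = 15.238^1.608 ≈ 79.77 mb.
P_c ≤ 1011 − 79.77 = 931.23, so the highest integer P_c is 931 mb.

931 mb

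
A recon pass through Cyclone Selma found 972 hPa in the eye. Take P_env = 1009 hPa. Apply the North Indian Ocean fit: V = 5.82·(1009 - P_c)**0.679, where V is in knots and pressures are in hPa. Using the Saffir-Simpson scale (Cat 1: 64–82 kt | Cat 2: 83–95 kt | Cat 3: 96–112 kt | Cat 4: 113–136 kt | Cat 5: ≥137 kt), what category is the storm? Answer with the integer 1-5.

ΔP = 1009 − 972 = 37 hPa.
V ≈ 5.82 × 37^0.679 = 5.82 × 11.61 ≈ 68 kt.
68 kt falls in the Category 1 band.

1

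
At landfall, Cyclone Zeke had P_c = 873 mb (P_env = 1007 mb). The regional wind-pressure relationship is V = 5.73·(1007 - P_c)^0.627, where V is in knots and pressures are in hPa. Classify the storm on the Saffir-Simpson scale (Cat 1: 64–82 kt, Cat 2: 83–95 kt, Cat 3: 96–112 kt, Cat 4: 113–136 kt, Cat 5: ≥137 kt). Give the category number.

ΔP = 1007 − 873 = 134 mb.
V ≈ 5.73 × 134^0.627 = 5.73 × 21.56 ≈ 124 kt.
124 kt falls in the Category 4 band.

4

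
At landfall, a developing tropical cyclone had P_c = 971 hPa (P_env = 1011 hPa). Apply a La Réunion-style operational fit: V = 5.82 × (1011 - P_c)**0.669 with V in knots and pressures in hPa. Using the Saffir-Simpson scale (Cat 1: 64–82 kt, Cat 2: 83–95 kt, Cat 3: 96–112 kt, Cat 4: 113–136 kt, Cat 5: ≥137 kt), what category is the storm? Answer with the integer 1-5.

ΔP = 1011 − 971 = 40 hPa.
V ≈ 5.82 × 40^0.669 = 5.82 × 11.80 ≈ 69 kt.
69 kt falls in the Category 1 band.

1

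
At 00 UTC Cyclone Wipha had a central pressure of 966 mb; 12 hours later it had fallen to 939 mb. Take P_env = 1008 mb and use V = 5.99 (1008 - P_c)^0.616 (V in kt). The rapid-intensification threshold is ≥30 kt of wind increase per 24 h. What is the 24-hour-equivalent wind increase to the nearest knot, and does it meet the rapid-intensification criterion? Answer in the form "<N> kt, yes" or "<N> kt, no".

43 kt, yes

V₁: ΔP = 42, V ≈ 5.99 × 42^0.616 ≈ 59.89 kt.
V₂: ΔP = 69, V ≈ 5.99 × 69^0.616 ≈ 81.31 kt.
ΔV over 12 h = 21.42 kt → 24 h equivalent = 21.42 × 24/12 ≈ 42.84 kt.
43 kt ≥ 30 kt ⇒ rapid intensification.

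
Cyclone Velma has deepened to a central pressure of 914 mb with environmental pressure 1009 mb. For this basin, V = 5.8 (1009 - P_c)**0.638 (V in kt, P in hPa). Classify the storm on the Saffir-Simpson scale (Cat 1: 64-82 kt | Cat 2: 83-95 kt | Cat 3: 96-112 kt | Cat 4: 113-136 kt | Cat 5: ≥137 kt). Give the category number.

3

ΔP = 1009 − 914 = 95 mb.
V ≈ 5.8 × 95^0.638 = 5.8 × 18.27 ≈ 106 kt.
106 kt falls in the Category 3 band.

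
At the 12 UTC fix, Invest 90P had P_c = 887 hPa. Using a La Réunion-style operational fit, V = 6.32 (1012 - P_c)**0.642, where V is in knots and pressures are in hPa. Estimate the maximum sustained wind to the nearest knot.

140 kt

ΔP = 1012 − 887 = 125 hPa.
125^0.642 ≈ 22.193.
V ≈ 6.32 × 22.193 ≈ 140.3 kt.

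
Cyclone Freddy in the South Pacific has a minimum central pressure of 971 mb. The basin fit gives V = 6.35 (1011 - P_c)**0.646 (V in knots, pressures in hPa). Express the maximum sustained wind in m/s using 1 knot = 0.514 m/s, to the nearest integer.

35 m/s

ΔP = 1011 − 971 = 40 mb.
V ≈ 6.35 × 40^0.646 = 6.35 × 10.838 ≈ 68.818 kt.
68.818 × 0.514 ≈ 35.37 m/s → 35 m/s.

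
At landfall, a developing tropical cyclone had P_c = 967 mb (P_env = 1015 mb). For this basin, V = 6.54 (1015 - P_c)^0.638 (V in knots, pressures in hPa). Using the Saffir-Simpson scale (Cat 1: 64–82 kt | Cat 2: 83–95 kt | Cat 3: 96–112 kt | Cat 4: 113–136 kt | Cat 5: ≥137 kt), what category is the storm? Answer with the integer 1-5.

1

ΔP = 1015 − 967 = 48 mb.
V ≈ 6.54 × 48^0.638 = 6.54 × 11.82 ≈ 77 kt.
77 kt falls in the Category 1 band.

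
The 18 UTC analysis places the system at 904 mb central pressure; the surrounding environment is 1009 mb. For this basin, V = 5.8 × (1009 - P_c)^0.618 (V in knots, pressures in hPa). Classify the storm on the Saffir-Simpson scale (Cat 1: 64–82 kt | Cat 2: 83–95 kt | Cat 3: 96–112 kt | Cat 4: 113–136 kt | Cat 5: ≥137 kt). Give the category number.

3

ΔP = 1009 − 904 = 105 mb.
V ≈ 5.8 × 105^0.618 = 5.8 × 17.75 ≈ 103 kt.
103 kt falls in the Category 3 band.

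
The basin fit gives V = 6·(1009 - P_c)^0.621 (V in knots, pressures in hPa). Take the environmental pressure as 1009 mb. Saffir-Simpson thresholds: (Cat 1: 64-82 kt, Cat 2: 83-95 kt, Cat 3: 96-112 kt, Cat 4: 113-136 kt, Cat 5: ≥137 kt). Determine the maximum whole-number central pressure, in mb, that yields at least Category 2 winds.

Category 2 begins at V = 83 kt.
Required ΔP = (83/6)^(1/0.621) = 13.833^1.610 ≈ 68.75 mb.
P_c ≤ 1009 − 68.75 = 940.25, so the highest integer P_c is 940 mb.

940 mb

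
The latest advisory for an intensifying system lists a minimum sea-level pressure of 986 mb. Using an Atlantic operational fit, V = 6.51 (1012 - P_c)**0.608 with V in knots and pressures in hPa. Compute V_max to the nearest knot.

ΔP = 1012 − 986 = 26 mb.
26^0.608 ≈ 7.249.
V ≈ 6.51 × 7.249 ≈ 47.2 kt.

47 kt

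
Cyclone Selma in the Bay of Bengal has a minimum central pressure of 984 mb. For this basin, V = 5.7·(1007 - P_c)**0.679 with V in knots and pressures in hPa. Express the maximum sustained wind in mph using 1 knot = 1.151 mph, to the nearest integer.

ΔP = 1007 − 984 = 23 mb.
V ≈ 5.7 × 23^0.679 = 5.7 × 8.406 ≈ 47.917 kt.
47.917 × 1.151 ≈ 55.15 mph → 55 mph.

55 mph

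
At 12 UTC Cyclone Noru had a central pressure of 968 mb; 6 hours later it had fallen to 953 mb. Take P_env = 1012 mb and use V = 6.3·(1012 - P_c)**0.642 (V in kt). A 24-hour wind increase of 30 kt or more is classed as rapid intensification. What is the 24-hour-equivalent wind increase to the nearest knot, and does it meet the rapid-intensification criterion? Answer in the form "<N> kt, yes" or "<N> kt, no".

59 kt, yes

V₁: ΔP = 44, V ≈ 6.3 × 44^0.642 ≈ 71.52 kt.
V₂: ΔP = 59, V ≈ 6.3 × 59^0.642 ≈ 86.34 kt.
ΔV over 6 h = 14.82 kt → 24 h equivalent = 14.82 × 24/6 ≈ 59.28 kt.
59 kt ≥ 30 kt ⇒ rapid intensification.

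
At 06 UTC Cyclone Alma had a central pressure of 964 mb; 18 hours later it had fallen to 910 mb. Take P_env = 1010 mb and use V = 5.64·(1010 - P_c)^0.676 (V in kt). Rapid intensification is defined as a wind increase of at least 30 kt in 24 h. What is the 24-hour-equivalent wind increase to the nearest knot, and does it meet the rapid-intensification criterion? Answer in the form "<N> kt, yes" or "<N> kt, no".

69 kt, yes

V₁: ΔP = 46, V ≈ 5.64 × 46^0.676 ≈ 75.04 kt.
V₂: ΔP = 100, V ≈ 5.64 × 100^0.676 ≈ 126.85 kt.
ΔV over 18 h = 51.81 kt → 24 h equivalent = 51.81 × 24/18 ≈ 69.08 kt.
69 kt ≥ 30 kt ⇒ rapid intensification.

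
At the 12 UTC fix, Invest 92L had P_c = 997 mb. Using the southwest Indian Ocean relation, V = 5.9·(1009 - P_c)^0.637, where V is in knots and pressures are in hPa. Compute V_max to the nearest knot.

ΔP = 1009 − 997 = 12 mb.
12^0.637 ≈ 4.869.
V ≈ 5.9 × 4.869 ≈ 28.7 kt.

29 kt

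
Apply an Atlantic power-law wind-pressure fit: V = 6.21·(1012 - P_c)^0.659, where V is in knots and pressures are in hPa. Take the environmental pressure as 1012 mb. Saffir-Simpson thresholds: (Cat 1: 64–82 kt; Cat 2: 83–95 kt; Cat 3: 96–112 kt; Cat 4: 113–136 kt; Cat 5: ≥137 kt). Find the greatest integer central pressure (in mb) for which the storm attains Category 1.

977 mb

Category 1 begins at V = 64 kt.
Required ΔP = (64/6.21)^(1/0.659) = 10.306^1.517 ≈ 34.46 mb.
P_c ≤ 1012 − 34.46 = 977.54, so the highest integer P_c is 977 mb.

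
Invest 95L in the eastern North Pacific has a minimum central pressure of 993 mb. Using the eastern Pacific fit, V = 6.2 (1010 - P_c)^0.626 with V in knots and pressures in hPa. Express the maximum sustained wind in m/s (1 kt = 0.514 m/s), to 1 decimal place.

18.8 m/s

ΔP = 1010 − 993 = 17 mb.
V ≈ 6.2 × 17^0.626 = 6.2 × 5.892 ≈ 36.530 kt.
36.530 × 0.514 ≈ 18.78 m/s → 18.8 m/s.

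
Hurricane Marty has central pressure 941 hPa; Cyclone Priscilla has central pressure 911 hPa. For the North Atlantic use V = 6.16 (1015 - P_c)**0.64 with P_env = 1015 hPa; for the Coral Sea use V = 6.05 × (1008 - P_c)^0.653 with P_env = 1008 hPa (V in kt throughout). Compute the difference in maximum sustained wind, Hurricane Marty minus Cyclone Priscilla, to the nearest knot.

Hurricane Marty: ΔP = 74; V ≈ 6.16 × 74^0.64 ≈ 96.80 kt.
Cyclone Priscilla: ΔP = 97; V ≈ 6.05 × 97^0.653 ≈ 119.98 kt.
Difference ≈ 96.80 − 119.98 = -23.18 → -23 kt.

-23 kt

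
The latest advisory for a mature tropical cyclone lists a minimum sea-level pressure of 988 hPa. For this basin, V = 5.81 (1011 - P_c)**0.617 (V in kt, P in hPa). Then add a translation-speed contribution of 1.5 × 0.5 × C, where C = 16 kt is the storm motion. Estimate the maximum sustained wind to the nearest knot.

52 kt

ΔP = 1011 − 988 = 23 hPa.
23^0.617 ≈ 6.921.
V ≈ 5.81 × 6.921 ≈ 40.2 kt.
Translation term: 1.5 × 0.5 × 16 = 12 kt.
Corrected V ≈ 52.2 kt → 52 kt.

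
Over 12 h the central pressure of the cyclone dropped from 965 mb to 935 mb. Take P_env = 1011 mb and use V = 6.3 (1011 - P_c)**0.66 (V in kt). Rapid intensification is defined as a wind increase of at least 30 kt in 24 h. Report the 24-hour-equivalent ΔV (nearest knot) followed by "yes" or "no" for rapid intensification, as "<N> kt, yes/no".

62 kt, yes

V₁: ΔP = 46, V ≈ 6.3 × 46^0.66 ≈ 78.84 kt.
V₂: ΔP = 76, V ≈ 6.3 × 76^0.66 ≈ 109.82 kt.
ΔV over 12 h = 30.98 kt → 24 h equivalent = 30.98 × 24/12 ≈ 61.96 kt.
62 kt ≥ 30 kt ⇒ rapid intensification.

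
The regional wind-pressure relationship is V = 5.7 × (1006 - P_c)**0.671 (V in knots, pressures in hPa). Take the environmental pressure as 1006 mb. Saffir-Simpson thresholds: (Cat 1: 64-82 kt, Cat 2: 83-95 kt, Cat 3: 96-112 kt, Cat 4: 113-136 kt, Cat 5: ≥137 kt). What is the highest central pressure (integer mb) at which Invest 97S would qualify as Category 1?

Category 1 begins at V = 64 kt.
Required ΔP = (64/5.7)^(1/0.671) = 11.228^1.490 ≈ 36.75 mb.
P_c ≤ 1006 − 36.75 = 969.25, so the highest integer P_c is 969 mb.

969 mb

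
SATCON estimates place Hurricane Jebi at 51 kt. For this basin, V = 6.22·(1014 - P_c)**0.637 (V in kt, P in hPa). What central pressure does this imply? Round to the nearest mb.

987 mb

ΔP = (V / 6.22)^(1/0.637) = (51/6.22)^1.570.
51/6.22 = 8.199; 8.199^1.570 ≈ 27.20 mb.
P_c = 1014 − 27.20 = 986.80 ≈ 987 mb.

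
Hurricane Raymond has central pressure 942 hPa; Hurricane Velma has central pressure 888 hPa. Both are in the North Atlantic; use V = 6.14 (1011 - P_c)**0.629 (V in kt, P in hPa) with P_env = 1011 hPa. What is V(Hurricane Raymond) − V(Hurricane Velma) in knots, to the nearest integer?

Hurricane Raymond: ΔP = 69; V ≈ 6.14 × 69^0.629 ≈ 88.07 kt.
Hurricane Velma: ΔP = 123; V ≈ 6.14 × 123^0.629 ≈ 126.68 kt.
Difference ≈ 88.07 − 126.68 = -38.61 → -39 kt.

-39 kt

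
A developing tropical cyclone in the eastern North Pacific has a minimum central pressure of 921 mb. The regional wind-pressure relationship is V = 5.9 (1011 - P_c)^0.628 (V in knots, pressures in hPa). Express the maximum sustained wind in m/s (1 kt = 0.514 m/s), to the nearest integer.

ΔP = 1011 − 921 = 90 mb.
V ≈ 5.9 × 90^0.628 = 5.9 × 16.876 ≈ 99.567 kt.
99.567 × 0.514 ≈ 51.18 m/s → 51 m/s.

51 m/s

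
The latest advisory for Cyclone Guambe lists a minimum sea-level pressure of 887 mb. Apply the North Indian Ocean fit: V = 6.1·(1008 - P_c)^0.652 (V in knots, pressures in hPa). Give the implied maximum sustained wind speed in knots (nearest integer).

ΔP = 1008 − 887 = 121 mb.
121^0.652 ≈ 22.802.
V ≈ 6.1 × 22.802 ≈ 139.1 kt.

139 kt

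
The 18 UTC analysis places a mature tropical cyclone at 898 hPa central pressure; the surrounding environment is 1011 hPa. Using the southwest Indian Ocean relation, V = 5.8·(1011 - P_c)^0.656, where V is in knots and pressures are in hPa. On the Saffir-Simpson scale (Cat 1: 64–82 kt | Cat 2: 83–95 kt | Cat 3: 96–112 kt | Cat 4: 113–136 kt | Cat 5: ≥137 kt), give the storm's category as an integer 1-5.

ΔP = 1011 − 898 = 113 hPa.
V ≈ 5.8 × 113^0.656 = 5.8 × 22.22 ≈ 129 kt.
129 kt falls in the Category 4 band.

4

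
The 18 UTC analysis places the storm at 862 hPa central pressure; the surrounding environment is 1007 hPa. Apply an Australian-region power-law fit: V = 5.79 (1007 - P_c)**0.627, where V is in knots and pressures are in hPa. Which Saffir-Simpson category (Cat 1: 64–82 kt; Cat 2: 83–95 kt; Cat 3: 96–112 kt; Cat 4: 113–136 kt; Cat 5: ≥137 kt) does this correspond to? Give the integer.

4

ΔP = 1007 − 862 = 145 hPa.
V ≈ 5.79 × 145^0.627 = 5.79 × 22.66 ≈ 131 kt.
131 kt falls in the Category 4 band.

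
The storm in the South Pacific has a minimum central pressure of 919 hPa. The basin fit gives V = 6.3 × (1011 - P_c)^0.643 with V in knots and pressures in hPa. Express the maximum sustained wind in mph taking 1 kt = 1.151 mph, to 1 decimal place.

ΔP = 1011 − 919 = 92 hPa.
V ≈ 6.3 × 92^0.643 = 6.3 × 18.311 ≈ 115.360 kt.
115.360 × 1.151 ≈ 132.78 mph → 132.8 mph.

132.8 mph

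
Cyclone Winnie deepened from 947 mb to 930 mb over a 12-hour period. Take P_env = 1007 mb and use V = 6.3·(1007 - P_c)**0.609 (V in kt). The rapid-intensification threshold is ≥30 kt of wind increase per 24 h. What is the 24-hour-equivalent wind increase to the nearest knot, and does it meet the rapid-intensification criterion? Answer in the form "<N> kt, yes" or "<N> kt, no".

V₁: ΔP = 60, V ≈ 6.3 × 60^0.609 ≈ 76.25 kt.
V₂: ΔP = 77, V ≈ 6.3 × 77^0.609 ≈ 88.76 kt.
ΔV over 12 h = 12.51 kt → 24 h equivalent = 12.51 × 24/12 ≈ 25.02 kt.
25 kt < 30 kt ⇒ not rapid intensification.

25 kt, no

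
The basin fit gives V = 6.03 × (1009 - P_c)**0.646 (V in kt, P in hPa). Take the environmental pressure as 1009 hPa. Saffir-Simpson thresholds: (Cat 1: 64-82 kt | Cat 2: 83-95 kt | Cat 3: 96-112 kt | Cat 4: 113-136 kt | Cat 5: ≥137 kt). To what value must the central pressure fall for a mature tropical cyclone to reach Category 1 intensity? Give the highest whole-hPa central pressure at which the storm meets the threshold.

970 hPa

Category 1 begins at V = 64 kt.
Required ΔP = (64/6.03)^(1/0.646) = 10.614^1.548 ≈ 38.73 hPa.
P_c ≤ 1009 − 38.73 = 970.27, so the highest integer P_c is 970 hPa.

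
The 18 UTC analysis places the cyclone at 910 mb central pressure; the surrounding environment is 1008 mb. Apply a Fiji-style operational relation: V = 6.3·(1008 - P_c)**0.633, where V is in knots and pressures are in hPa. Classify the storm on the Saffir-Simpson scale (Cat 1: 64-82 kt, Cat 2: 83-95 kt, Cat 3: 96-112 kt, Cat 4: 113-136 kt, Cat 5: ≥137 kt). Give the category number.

ΔP = 1008 − 910 = 98 mb.
V ≈ 6.3 × 98^0.633 = 6.3 × 18.22 ≈ 115 kt.
115 kt falls in the Category 4 band.

4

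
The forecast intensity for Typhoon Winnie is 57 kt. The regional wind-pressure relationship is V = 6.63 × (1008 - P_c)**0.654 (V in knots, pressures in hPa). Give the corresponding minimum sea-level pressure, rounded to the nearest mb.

ΔP = (V / 6.63)^(1/0.654) = (57/6.63)^1.529.
57/6.63 = 8.597; 8.597^1.529 ≈ 26.83 mb.
P_c = 1008 − 26.83 = 981.17 ≈ 981 mb.

981 mb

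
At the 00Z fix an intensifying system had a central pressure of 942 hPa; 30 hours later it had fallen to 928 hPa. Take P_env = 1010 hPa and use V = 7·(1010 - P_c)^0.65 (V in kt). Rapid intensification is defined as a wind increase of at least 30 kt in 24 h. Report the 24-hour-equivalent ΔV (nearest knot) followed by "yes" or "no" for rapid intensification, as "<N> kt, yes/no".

11 kt, no

V₁: ΔP = 68, V ≈ 7 × 68^0.65 ≈ 108.70 kt.
V₂: ΔP = 82, V ≈ 7 × 82^0.65 ≈ 122.77 kt.
ΔV over 30 h = 14.07 kt → 24 h equivalent = 14.07 × 24/30 ≈ 11.26 kt.
11 kt < 30 kt ⇒ not rapid intensification.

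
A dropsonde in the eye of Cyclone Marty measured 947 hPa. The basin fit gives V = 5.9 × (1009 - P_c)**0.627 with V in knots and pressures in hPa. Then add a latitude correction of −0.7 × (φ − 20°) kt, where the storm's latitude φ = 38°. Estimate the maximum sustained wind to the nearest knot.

66 kt

ΔP = 1009 − 947 = 62 hPa.
62^0.627 ≈ 13.299.
V ≈ 5.9 × 13.299 ≈ 78.5 kt.
Latitude correction: −0.7 × (38 − 20) = -12.6 kt.
Corrected V ≈ 65.9 kt → 66 kt.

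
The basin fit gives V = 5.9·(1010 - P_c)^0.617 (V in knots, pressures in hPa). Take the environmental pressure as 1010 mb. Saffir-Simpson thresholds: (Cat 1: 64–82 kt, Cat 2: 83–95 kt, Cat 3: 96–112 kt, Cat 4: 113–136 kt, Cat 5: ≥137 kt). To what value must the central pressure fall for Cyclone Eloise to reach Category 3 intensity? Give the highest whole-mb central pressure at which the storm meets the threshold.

918 mb

Category 3 begins at V = 96 kt.
Required ΔP = (96/5.9)^(1/0.617) = 16.271^1.621 ≈ 91.92 mb.
P_c ≤ 1010 − 91.92 = 918.08, so the highest integer P_c is 918 mb.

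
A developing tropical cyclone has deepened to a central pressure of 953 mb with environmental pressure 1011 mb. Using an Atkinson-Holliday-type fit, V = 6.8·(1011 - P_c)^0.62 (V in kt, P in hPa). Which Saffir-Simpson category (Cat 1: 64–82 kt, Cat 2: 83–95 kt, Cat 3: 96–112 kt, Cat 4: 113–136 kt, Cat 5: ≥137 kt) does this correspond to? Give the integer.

2

ΔP = 1011 − 953 = 58 mb.
V ≈ 6.8 × 58^0.62 = 6.8 × 12.40 ≈ 84 kt.
84 kt falls in the Category 2 band.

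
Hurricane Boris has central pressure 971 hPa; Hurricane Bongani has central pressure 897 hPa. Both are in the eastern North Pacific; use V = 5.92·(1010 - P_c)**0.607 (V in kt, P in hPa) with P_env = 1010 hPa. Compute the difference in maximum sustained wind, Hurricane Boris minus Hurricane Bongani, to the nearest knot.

-50 kt

Hurricane Boris: ΔP = 39; V ≈ 5.92 × 39^0.607 ≈ 54.71 kt.
Hurricane Bongani: ΔP = 113; V ≈ 5.92 × 113^0.607 ≈ 104.36 kt.
Difference ≈ 54.71 − 104.36 = -49.65 → -50 kt.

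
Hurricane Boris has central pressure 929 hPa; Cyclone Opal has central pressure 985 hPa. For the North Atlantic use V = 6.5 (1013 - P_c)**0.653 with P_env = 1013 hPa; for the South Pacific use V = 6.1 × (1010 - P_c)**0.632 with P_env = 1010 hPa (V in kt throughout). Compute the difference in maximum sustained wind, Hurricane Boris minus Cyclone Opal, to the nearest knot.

71 kt

Hurricane Boris: ΔP = 84; V ≈ 6.5 × 84^0.653 ≈ 117.35 kt.
Cyclone Opal: ΔP = 25; V ≈ 6.1 × 25^0.632 ≈ 46.65 kt.
Difference ≈ 117.35 − 46.65 = 70.70 → 71 kt.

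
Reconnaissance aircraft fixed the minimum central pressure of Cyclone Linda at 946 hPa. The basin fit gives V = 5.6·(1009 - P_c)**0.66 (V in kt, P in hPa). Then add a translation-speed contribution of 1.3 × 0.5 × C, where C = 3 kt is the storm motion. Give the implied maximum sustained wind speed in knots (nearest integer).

88 kt

ΔP = 1009 − 946 = 63 hPa.
63^0.66 ≈ 15.402.
V ≈ 5.6 × 15.402 ≈ 86.2 kt.
Translation term: 1.3 × 0.5 × 3 = 1.95 kt.
Corrected V ≈ 88.15 kt → 88 kt.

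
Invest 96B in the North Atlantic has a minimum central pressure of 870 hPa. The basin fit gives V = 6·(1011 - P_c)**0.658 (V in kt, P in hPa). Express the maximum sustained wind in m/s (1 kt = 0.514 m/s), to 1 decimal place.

80.0 m/s

ΔP = 1011 − 870 = 141 hPa.
V ≈ 6 × 141^0.658 = 6 × 25.953 ≈ 155.718 kt.
155.718 × 0.514 ≈ 80.04 m/s → 80.0 m/s.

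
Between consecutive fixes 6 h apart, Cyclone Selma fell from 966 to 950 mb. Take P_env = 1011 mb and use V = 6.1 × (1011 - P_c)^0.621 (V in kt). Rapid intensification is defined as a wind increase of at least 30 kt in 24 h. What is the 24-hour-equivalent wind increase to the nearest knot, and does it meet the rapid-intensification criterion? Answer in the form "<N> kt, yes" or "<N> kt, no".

54 kt, yes

V₁: ΔP = 45, V ≈ 6.1 × 45^0.621 ≈ 64.86 kt.
V₂: ΔP = 61, V ≈ 6.1 × 61^0.621 ≈ 78.35 kt.
ΔV over 6 h = 13.49 kt → 24 h equivalent = 13.49 × 24/6 ≈ 53.96 kt.
54 kt ≥ 30 kt ⇒ rapid intensification.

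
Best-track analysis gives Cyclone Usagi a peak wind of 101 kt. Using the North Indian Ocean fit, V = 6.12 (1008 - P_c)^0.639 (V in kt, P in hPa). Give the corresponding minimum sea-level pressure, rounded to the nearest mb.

928 mb

ΔP = (V / 6.12)^(1/0.639) = (101/6.12)^1.565.
101/6.12 = 16.503; 16.503^1.565 ≈ 80.43 mb.
P_c = 1008 − 80.43 = 927.57 ≈ 928 mb.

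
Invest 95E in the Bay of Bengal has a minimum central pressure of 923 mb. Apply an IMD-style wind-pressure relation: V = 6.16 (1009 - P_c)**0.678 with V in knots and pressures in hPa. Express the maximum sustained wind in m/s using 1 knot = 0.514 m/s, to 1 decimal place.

64.9 m/s

ΔP = 1009 − 923 = 86 mb.
V ≈ 6.16 × 86^0.678 = 6.16 × 20.492 ≈ 126.232 kt.
126.232 × 0.514 ≈ 64.88 m/s → 64.9 m/s.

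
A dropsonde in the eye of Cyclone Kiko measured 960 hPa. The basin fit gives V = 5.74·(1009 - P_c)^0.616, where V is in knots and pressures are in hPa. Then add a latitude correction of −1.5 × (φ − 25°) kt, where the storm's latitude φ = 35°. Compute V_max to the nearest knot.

ΔP = 1009 − 960 = 49 hPa.
49^0.616 ≈ 10.994.
V ≈ 5.74 × 10.994 ≈ 63.1 kt.
Latitude correction: −1.5 × (35 − 25) = -15 kt.
Corrected V ≈ 48.1 kt → 48 kt.

48 kt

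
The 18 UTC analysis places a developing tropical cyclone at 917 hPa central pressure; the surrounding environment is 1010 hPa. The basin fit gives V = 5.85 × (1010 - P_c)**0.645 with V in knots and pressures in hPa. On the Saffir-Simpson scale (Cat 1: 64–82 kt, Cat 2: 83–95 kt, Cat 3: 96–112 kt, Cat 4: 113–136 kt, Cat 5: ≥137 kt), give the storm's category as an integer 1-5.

3

ΔP = 1010 − 917 = 93 hPa.
V ≈ 5.85 × 93^0.645 = 5.85 × 18.61 ≈ 109 kt.
109 kt falls in the Category 3 band.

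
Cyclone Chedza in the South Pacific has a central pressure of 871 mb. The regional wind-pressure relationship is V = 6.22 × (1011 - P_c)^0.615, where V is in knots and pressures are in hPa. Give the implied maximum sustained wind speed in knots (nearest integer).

130 kt

ΔP = 1011 − 871 = 140 mb.
140^0.615 ≈ 20.887.
V ≈ 6.22 × 20.887 ≈ 129.9 kt.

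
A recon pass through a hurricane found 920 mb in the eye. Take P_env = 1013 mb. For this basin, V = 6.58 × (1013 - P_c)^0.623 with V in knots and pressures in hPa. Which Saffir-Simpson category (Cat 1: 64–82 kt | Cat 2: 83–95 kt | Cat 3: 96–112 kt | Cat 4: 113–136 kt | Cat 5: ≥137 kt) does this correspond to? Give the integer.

3

ΔP = 1013 − 920 = 93 mb.
V ≈ 6.58 × 93^0.623 = 6.58 × 16.84 ≈ 111 kt.
111 kt falls in the Category 3 band.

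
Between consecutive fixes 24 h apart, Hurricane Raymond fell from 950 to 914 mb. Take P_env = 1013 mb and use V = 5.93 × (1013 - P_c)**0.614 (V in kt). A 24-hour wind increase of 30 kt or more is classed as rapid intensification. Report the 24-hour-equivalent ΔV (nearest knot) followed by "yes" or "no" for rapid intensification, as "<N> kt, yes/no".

24 kt, no

V₁: ΔP = 63, V ≈ 5.93 × 63^0.614 ≈ 75.48 kt.
V₂: ΔP = 99, V ≈ 5.93 × 99^0.614 ≈ 99.63 kt.
ΔV over 24 h = 24.15 kt → 24 h equivalent = 24.15 × 24/24 ≈ 24.15 kt.
24 kt < 30 kt ⇒ not rapid intensification.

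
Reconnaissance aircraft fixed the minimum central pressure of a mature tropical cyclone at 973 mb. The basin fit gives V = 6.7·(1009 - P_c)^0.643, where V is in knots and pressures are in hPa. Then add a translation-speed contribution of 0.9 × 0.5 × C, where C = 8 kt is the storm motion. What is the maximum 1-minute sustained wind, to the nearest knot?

71 kt

ΔP = 1009 − 973 = 36 mb.
36^0.643 ≈ 10.016.
V ≈ 6.7 × 10.016 ≈ 67.1 kt.
Translation term: 0.9 × 0.5 × 8 = 3.6 kt.
Corrected V ≈ 70.7 kt → 71 kt.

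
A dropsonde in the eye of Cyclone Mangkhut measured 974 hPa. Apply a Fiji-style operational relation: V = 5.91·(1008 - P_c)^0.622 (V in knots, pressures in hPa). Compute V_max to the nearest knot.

ΔP = 1008 − 974 = 34 hPa.
34^0.622 ≈ 8.966.
V ≈ 5.91 × 8.966 ≈ 53.0 kt.

53 kt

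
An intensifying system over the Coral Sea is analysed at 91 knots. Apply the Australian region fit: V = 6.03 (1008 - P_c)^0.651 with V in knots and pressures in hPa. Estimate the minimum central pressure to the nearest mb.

943 mb

ΔP = (V / 6.03)^(1/0.651) = (91/6.03)^1.536.
91/6.03 = 15.091; 15.091^1.536 ≈ 64.66 mb.
P_c = 1008 − 64.66 = 943.34 ≈ 943 mb.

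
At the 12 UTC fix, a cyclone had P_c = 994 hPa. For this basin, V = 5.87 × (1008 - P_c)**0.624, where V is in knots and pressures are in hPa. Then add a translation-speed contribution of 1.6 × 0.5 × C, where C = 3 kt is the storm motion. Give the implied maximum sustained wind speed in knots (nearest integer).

ΔP = 1008 − 994 = 14 hPa.
14^0.624 ≈ 5.190.
V ≈ 5.87 × 5.190 ≈ 30.5 kt.
Translation term: 1.6 × 0.5 × 3 = 2.4 kt.
Corrected V ≈ 32.9 kt → 33 kt.

33 kt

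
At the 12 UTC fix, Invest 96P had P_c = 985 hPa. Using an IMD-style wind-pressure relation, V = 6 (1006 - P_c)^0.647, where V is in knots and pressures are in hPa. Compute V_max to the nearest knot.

43 kt

ΔP = 1006 − 985 = 21 hPa.
21^0.647 ≈ 7.169.
V ≈ 6 × 7.169 ≈ 43.0 kt.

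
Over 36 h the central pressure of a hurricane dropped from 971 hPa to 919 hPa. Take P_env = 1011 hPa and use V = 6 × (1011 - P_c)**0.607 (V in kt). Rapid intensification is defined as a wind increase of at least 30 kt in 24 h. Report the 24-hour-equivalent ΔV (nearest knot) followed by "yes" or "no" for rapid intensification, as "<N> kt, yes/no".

V₁: ΔP = 40, V ≈ 6 × 40^0.607 ≈ 56.31 kt.
V₂: ΔP = 92, V ≈ 6 × 92^0.607 ≈ 93.36 kt.
ΔV over 36 h = 37.05 kt → 24 h equivalent = 37.05 × 24/36 ≈ 24.70 kt.
25 kt < 30 kt ⇒ not rapid intensification.

25 kt, no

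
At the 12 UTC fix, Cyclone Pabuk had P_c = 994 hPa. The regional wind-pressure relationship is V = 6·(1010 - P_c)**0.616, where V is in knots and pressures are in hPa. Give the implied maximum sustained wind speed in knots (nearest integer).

ΔP = 1010 − 994 = 16 hPa.
16^0.616 ≈ 5.517.
V ≈ 6 × 5.517 ≈ 33.1 kt.

33 kt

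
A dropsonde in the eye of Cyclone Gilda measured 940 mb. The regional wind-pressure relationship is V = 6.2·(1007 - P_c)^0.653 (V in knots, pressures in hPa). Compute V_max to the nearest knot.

97 kt

ΔP = 1007 − 940 = 67 mb.
67^0.653 ≈ 15.575.
V ≈ 6.2 × 15.575 ≈ 96.6 kt.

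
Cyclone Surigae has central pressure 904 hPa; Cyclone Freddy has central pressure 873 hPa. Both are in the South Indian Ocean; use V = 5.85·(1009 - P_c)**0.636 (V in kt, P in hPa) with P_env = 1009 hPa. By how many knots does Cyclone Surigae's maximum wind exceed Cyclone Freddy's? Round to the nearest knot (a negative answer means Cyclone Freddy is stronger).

-20 kt

Cyclone Surigae: ΔP = 105; V ≈ 5.85 × 105^0.636 ≈ 112.88 kt.
Cyclone Freddy: ΔP = 136; V ≈ 5.85 × 136^0.636 ≈ 133.07 kt.
Difference ≈ 112.88 − 133.07 = -20.19 → -20 kt.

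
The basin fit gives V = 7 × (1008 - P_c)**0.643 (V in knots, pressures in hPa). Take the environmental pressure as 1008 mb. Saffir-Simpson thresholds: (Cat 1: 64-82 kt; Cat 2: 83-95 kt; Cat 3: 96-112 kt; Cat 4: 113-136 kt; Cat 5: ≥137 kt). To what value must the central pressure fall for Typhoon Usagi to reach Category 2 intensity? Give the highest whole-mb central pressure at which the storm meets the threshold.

961 mb

Category 2 begins at V = 83 kt.
Required ΔP = (83/7)^(1/0.643) = 11.857^1.555 ≈ 46.80 mb.
P_c ≤ 1008 − 46.80 = 961.20, so the highest integer P_c is 961 mb.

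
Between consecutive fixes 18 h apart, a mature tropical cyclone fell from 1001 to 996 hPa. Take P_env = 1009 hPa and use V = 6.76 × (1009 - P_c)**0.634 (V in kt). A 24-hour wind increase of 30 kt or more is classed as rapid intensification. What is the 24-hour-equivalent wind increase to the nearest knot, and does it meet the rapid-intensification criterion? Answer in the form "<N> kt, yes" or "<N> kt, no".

V₁: ΔP = 8, V ≈ 6.76 × 8^0.634 ≈ 25.26 kt.
V₂: ΔP = 13, V ≈ 6.76 × 13^0.634 ≈ 34.37 kt.
ΔV over 18 h = 9.11 kt → 24 h equivalent = 9.11 × 24/18 ≈ 12.15 kt.
12 kt < 30 kt ⇒ not rapid intensification.

12 kt, no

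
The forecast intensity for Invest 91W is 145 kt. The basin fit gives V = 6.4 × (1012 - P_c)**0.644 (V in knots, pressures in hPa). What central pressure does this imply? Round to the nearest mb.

ΔP = (V / 6.4)^(1/0.644) = (145/6.4)^1.553.
145/6.4 = 22.656; 22.656^1.553 ≈ 127.15 mb.
P_c = 1012 − 127.15 = 884.85 ≈ 885 mb.

885 mb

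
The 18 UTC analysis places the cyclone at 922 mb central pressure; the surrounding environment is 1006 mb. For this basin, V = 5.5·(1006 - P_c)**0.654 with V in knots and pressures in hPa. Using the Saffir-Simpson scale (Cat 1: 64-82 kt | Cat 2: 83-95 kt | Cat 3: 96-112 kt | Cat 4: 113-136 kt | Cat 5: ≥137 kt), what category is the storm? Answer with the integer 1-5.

ΔP = 1006 − 922 = 84 mb.
V ≈ 5.5 × 84^0.654 = 5.5 × 18.13 ≈ 100 kt.
100 kt falls in the Category 3 band.

3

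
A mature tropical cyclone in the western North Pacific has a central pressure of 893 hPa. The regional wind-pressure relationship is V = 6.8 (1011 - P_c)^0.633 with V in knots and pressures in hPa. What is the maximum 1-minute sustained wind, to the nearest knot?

139 kt

ΔP = 1011 − 893 = 118 hPa.
118^0.633 ≈ 20.488.
V ≈ 6.8 × 20.488 ≈ 139.3 kt.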